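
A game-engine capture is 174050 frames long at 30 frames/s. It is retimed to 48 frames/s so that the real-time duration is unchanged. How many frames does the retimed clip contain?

278480 frames

Target frames = source frames × (target rate / source rate) = 174050 × (48)/(30) = 174050 × 8/5 = 278480.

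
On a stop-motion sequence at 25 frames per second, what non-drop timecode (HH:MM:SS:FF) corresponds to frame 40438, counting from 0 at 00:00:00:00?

40438 ÷ 25 = 1617 full seconds, remainder 13 frames.
1617 s = 0 h 26 min 57 s.
Timecode: 00:26:57:13.

00:26:57:13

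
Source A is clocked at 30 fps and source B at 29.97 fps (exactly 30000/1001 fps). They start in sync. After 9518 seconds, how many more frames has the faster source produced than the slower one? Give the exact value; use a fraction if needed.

285540/1001 frames

A emits 30 × 9518 = 285540 frames; B emits 30000/1001 × 9518 = 285540000/1001.
Difference = 285540/1001 frames (≈ 285.2547); B is behind A.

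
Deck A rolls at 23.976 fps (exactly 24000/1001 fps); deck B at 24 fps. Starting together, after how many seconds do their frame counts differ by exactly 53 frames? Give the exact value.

The gap grows by |24 − 24000/1001| = 24/1001 frames per second.
Time for a 53-frame gap: 53 ÷ (24/1001) = 53053/24 s.

53053/24 seconds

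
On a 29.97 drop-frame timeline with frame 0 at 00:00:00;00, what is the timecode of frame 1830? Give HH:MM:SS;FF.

Each 10-minute DF block holds 10 × 60 × 30 − 9 × 2 = 17982 frames. 1830 ÷ 17982 → 0 full blocks, remainder 1830.
Within the partial block the first minute is 1800 frames and each further minute 1798, so 1 further minute boundary passed. Total skipped labels = 18 × 0 + 2 × 1 = 2.
Non-drop label index = 1830 + 2 = 1832; at 30 labels/s that is 00:01:01:02, i.e. DF 00:01:01;02.

00:01:01;02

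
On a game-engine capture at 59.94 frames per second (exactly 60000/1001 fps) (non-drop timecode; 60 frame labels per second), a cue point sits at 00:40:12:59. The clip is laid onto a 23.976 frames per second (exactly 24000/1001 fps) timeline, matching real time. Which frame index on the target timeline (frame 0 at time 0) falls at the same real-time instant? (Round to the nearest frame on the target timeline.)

Source frame index: (0×3600 + 40×60 + 12) × 60 + 59 = 144779.
Real time: 144779 / (60000/1001) = 144923779/60000 s.
Target frame: (144923779/60000) × (24000/1001) = 289558/5 ≈ 57911.600 → 57912.

frame 57912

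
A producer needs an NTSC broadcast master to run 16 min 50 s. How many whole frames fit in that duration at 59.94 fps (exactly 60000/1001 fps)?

60539 frames

16 min 50 s = 1010 s.
Frames = 1010 × 60000/1001 = 60600000/1001 ≈ 60539.4605.
Complete frames: 60539.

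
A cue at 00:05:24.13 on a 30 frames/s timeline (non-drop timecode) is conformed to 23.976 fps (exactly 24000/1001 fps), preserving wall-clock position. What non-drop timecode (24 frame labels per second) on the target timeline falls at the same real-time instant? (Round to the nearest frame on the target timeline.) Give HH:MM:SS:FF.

00:05:24:03

Source frame index: (0×3600 + 5×60 + 24) × 30 + 13 = 9733.
Real time: 9733 / (30) = 9733/30 s.
Target frame: (9733/30) × (24000/1001) = 7786400/1001 ≈ 7778.621 → 7779.
At 24 labels/s: frame 7779 → 00:05:24:03.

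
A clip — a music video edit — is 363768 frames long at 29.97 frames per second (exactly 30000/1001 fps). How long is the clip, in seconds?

Running time = 363768 / (30000/1001) = 12137.7256 s.

12137.7256 seconds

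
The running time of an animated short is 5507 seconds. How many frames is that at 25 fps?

137675 frames

Frames = 5507 × 25 = 137675.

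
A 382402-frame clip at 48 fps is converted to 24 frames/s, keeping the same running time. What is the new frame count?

191201 frames

Target frames = source frames × (target rate / source rate) = 382402 × (24)/(48) = 382402 × 1/2 = 191201.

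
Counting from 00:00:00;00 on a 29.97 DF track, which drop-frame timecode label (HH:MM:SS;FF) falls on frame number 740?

00:00:24;20

Each 10-minute DF block holds 10 × 60 × 30 − 9 × 2 = 17982 frames. 740 ÷ 17982 → 0 full blocks, remainder 740.
Within the partial block the first minute is 1800 frames and each further minute 1798, so 0 further minute boundaries passed. Total skipped labels = 18 × 0 + 2 × 0 = 0.
Non-drop label index = 740 + 0 = 740; at 30 labels/s that is 00:00:24:20, i.e. DF 00:00:24;20.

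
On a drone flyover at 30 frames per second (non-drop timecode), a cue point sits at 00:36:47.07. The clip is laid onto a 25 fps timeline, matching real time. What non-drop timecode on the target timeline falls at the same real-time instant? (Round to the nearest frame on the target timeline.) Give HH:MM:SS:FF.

Source frame index: (0×3600 + 36×60 + 47) × 30 + 7 = 66217.
Real time: 66217 / (30) = 66217/30 s.
Target frame: (66217/30) × (25) = 331085/6 ≈ 55180.833 → 55181.
At 25 labels/s: frame 55181 → 00:36:47:06.

00:36:47:06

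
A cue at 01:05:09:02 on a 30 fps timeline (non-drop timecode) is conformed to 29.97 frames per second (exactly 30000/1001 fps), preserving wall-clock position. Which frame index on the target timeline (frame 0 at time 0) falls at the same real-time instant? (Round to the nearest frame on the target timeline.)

frame 117155

Source frame index: (1×3600 + 5×60 + 9) × 30 + 2 = 117272.
Real time: 117272 / (30) = 58636/15 s.
Target frame: (58636/15) × (30000/1001) = 117272000/1001 ≈ 117154.845 → 117155.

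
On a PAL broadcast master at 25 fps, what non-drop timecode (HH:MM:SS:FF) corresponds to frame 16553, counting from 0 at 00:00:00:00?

00:11:02:03

16553 ÷ 25 = 662 full seconds, remainder 3 frames.
662 s = 0 h 11 min 2 s.
Timecode: 00:11:02:03.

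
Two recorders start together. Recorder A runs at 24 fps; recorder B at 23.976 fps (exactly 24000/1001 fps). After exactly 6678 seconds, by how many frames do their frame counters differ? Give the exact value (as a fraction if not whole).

A emits 24 × 6678 = 160272 frames; B emits 24000/1001 × 6678 = 22896000/143.
Difference = 22896/143 frames (≈ 160.1119); B is behind A.

22896/143 frames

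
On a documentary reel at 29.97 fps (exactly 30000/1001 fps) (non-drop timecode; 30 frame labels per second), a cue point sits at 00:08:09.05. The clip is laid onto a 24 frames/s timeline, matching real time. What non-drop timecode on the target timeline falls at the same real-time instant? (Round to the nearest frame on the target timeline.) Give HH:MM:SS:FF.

Source frame index: (0×3600 + 8×60 + 9) × 30 + 5 = 14675.
Real time: 14675 / (30000/1001) = 587587/1200 s.
Target frame: (587587/1200) × (24) = 587587/50 ≈ 11751.740 → 11752.
At 24 labels/s: frame 11752 → 00:08:09:16.

00:08:09:16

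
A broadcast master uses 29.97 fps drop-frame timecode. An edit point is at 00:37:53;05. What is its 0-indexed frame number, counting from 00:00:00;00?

As if non-drop at 30 labels/s: (0 × 3600 + 37 × 60 + 53) × 30 + 5 = 68195.
Minute boundaries passed: 37; those not divisible by 10: 37 − 3 = 34; dropped labels = 2 × 34 = 68.
Actual frame index = 68195 − 68 = 68127.

68127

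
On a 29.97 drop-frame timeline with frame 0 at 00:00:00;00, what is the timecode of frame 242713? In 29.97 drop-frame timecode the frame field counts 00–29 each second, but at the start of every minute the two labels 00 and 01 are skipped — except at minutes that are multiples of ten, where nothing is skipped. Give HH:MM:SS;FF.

Each 10-minute DF block holds 10 × 60 × 30 − 9 × 2 = 17982 frames. 242713 ÷ 17982 → 13 full blocks, remainder 8947.
Within the partial block the first minute is 1800 frames and each further minute 1798, so 4 further minute boundaries passed. Total skipped labels = 18 × 13 + 2 × 4 = 242.
Non-drop label index = 242713 + 242 = 242955; at 30 labels/s that is 02:14:58:15, i.e. DF 02:14:58;15.

02:14:58;15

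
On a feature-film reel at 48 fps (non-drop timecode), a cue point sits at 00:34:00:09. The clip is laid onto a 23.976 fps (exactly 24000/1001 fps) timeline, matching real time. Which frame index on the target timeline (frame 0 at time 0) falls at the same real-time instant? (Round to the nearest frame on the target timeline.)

frame 48916

Source frame index: (0×3600 + 34×60 + 0) × 48 + 9 = 97929.
Real time: 97929 / (48) = 32643/16 s.
Target frame: (32643/16) × (24000/1001) = 3766500/77 ≈ 48915.584 → 48916.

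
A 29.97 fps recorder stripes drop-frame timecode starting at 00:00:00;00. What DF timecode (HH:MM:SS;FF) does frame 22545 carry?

00:12:32;07

Each 10-minute DF block holds 10 × 60 × 30 − 9 × 2 = 17982 frames. 22545 ÷ 17982 → 1 full block, remainder 4563.
Within the partial block the first minute is 1800 frames and each further minute 1798, so 2 further minute boundaries passed. Total skipped labels = 18 × 1 + 2 × 2 = 22.
Non-drop label index = 22545 + 22 = 22567; at 30 labels/s that is 00:12:32:07, i.e. DF 00:12:32;07.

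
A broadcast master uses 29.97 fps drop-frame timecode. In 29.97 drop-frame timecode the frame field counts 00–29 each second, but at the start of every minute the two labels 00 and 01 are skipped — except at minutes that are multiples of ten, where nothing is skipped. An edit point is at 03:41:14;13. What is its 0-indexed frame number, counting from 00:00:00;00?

397835

Complete 10-minute blocks: 22, each 17982 frames → 395604.
Remaining 1 whole minute in the current block: 1800 + 0 × 1798 = 1800 frames.
Within the current minute: 14 × 30 + 13 − 2 = 431 (labels ;00/;01 skipped at this minute). Total = 395604 + 1800 + 431 = 397835.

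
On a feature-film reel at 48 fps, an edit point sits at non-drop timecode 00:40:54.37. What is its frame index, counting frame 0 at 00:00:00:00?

Total seconds to the label: (0 × 3600 + 40 × 60 + 54) = 2454.
Frame index = 2454 × 48 + 37 = 117829.

frame 117829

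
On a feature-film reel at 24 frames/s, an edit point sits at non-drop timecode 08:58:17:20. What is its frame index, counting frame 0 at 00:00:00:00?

frame 775148

Total seconds to the label: (8 × 3600 + 58 × 60 + 17) = 32297.
Frame index = 32297 × 24 + 20 = 775148.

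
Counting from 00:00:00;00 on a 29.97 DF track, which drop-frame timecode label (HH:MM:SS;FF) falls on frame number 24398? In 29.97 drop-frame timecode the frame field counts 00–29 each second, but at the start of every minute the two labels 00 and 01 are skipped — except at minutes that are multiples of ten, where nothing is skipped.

00:13:34;02

Each 10-minute DF block holds 10 × 60 × 30 − 9 × 2 = 17982 frames. 24398 ÷ 17982 → 1 full block, remainder 6416.
Within the partial block the first minute is 1800 frames and each further minute 1798, so 3 further minute boundaries passed. Total skipped labels = 18 × 1 + 2 × 3 = 24.
Non-drop label index = 24398 + 24 = 24422; at 30 labels/s that is 00:13:34:02, i.e. DF 00:13:34;02.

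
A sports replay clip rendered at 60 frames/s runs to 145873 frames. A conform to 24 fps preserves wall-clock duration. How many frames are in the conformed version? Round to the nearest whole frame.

58349 frames

Frames at target rate = 145873 × (24) / (60) = 291746/5 ≈ 58349.200.
Nearest whole frame: 58349.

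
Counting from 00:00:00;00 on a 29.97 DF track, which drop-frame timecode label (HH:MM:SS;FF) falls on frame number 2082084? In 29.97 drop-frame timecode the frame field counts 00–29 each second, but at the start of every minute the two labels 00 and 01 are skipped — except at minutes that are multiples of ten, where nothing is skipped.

Ten DF minutes hold 17982 frames, so frame 2082084 lies in block 115 (frames 2067930–2085911) with 14154 frames into that block.
The block's first minute is 1800 frames and the rest 1798 each; 14154 frames reaches minute 7, so 115 × 18 + 7 × 2 = 2084 labels have been skipped so far.
Adding those back, label number 2082084 + 2084 = 2084168 at 30 labels/s is 69472 s + 8 f = 19 h 17 min 52 s frame 8, i.e. 19:17:52;08.

19:17:52;08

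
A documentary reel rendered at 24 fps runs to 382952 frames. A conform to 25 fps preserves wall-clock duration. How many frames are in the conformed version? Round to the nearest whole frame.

398908 frames

Frames at target rate = 382952 × (25) / (24) = 1196725/3 ≈ 398908.333.
Nearest whole frame: 398908.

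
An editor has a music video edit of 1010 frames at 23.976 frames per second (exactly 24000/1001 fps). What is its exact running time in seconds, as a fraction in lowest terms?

Running time = 1010 ÷ (24000/1001) = 1010 × 1001/24000 = 101101/2400 s.

101101/2400 seconds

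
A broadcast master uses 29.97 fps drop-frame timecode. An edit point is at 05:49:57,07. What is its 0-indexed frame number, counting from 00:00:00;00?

As if non-drop at 30 labels/s: (5 × 3600 + 49 × 60 + 57) × 30 + 7 = 629917.
Minute boundaries passed: 349; those not divisible by 10: 349 − 34 = 315; dropped labels = 2 × 315 = 630.
Actual frame index = 629917 − 630 = 629287.

629287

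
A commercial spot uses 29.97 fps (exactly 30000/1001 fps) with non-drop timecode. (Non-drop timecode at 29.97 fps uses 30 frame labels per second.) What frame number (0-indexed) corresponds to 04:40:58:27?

Total seconds to the label: (4 × 3600 + 40 × 60 + 58) = 16858.
Frame index = 16858 × 30 + 27 = 505767.

frame 505767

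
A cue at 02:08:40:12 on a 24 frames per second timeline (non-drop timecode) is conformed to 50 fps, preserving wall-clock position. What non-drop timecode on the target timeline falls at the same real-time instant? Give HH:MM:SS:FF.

Source frame index: (2×3600 + 8×60 + 40) × 24 + 12 = 185292.
Real time: 185292 / (24) = 15441/2 s.
Target frame: (15441/2) × (50) = 386025.
At 50 labels/s: frame 386025 → 02:08:40:25.

02:08:40:25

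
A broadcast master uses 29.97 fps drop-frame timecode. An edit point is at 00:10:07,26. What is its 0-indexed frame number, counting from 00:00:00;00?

18218

As if non-drop at 30 labels/s: (0 × 3600 + 10 × 60 + 7) × 30 + 26 = 18236.
Minute boundaries passed: 10; those not divisible by 10: 10 − 1 = 9; dropped labels = 2 × 9 = 18.
Actual frame index = 18236 − 18 = 18218.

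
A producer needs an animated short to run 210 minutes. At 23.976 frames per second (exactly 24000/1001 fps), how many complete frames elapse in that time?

302097 frames

210 min = 12600 s.
Frames = 12600 × 24000/1001 = 43200000/143 ≈ 302097.9021.
Complete frames: 302097.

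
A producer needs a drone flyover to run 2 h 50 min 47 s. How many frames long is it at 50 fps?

512350 frames

2 h 50 min 47 s = 10247 s.
Frames = 10247 × 50 = 512350.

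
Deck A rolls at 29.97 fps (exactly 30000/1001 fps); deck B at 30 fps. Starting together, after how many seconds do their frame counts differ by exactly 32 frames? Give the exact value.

16016/15 seconds

The gap grows by |30 − 30000/1001| = 30/1001 frames per second.
Time for a 32-frame gap: 32 ÷ (30/1001) = 16016/15 s.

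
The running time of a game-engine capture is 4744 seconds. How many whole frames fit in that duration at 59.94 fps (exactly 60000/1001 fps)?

284355 frames

Frames = 4744 × 60000/1001 = 284640000/1001 ≈ 284355.6444.
Complete frames: 284355.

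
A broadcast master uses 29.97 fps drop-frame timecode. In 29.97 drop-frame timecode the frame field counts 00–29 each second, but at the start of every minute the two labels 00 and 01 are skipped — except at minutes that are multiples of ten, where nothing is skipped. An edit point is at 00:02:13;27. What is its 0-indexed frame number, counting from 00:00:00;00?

As if non-drop at 30 labels/s: (0 × 3600 + 2 × 60 + 13) × 30 + 27 = 4017.
Minute boundaries passed: 2; those not divisible by 10: 2 − 0 = 2; dropped labels = 2 × 2 = 4.
Actual frame index = 4017 − 4 = 4013.

4013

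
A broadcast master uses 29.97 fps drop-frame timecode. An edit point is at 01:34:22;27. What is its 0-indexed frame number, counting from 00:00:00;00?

169717

As if non-drop at 30 labels/s: (1 × 3600 + 34 × 60 + 22) × 30 + 27 = 169887.
Minute boundaries passed: 94; those not divisible by 10: 94 − 9 = 85; dropped labels = 2 × 85 = 170.
Actual frame index = 169887 − 170 = 169717.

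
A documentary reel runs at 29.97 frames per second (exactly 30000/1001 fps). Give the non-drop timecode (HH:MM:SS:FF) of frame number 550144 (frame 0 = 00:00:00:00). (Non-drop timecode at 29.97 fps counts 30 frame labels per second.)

550144 ÷ 30 = 18338 full seconds, remainder 4 frames.
18338 s = 5 h 5 min 38 s.
Timecode: 05:05:38:04.

05:05:38:04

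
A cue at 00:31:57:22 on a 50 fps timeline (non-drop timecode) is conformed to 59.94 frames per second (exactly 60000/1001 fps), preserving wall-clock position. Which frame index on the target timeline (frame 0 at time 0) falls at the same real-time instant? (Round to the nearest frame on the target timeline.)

frame 114931

Source frame index: (0×3600 + 31×60 + 57) × 50 + 22 = 95872.
Real time: 95872 / (50) = 47936/25 s.
Target frame: (47936/25) × (60000/1001) = 16435200/143 ≈ 114931.469 → 114931.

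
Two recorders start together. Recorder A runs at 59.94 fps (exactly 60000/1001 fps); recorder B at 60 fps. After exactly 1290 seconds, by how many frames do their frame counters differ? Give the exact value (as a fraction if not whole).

A emits 60000/1001 × 1290 = 77400000/1001 frames; B emits 60 × 1290 = 77400.
Difference = 77400/1001 frames (≈ 77.3227); B is ahead of A.

77400/1001 frames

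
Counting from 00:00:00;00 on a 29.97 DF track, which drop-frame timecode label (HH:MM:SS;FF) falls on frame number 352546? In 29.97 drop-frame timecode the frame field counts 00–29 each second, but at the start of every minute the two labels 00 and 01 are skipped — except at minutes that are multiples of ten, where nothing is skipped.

Each 10-minute DF block holds 10 × 60 × 30 − 9 × 2 = 17982 frames. 352546 ÷ 17982 → 19 full blocks, remainder 10888.
Within the partial block the first minute is 1800 frames and each further minute 1798, so 6 further minute boundaries passed. Total skipped labels = 18 × 19 + 2 × 6 = 354.
Non-drop label index = 352546 + 354 = 352900; at 30 labels/s that is 03:16:03:10, i.e. DF 03:16:03;10.

03:16:03;10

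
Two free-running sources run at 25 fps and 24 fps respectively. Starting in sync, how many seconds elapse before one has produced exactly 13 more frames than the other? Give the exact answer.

The gap grows by |24 − 25| = 1 frame per second.
Time for a 13-frame gap: 13 ÷ (1) = 13 s.

13 seconds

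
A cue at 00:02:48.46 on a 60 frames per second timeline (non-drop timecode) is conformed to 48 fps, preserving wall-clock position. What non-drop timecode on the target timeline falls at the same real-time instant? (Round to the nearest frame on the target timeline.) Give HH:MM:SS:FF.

Source frame index: (0×3600 + 2×60 + 48) × 60 + 46 = 10126.
Real time: 10126 / (60) = 5063/30 s.
Target frame: (5063/30) × (48) = 40504/5 ≈ 8100.800 → 8101.
At 48 labels/s: frame 8101 → 00:02:48:37.

00:02:48:37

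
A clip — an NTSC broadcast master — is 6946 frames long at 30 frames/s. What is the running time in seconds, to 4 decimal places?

Running time = 6946 × 1/30 = 3473/15 s ≈ 231.5333 s.

231.5333 seconds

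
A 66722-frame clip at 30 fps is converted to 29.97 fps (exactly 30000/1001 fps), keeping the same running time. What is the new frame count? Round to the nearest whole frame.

Frames at target rate = 66722 × (30000/1001) / (30) = 66722000/1001 ≈ 66655.345.
Nearest whole frame: 66655.

66655 frames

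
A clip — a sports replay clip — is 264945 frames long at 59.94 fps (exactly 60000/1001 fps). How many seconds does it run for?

4420.16575 seconds

Running time = 264945 / (60000/1001) = 4420.16575 s.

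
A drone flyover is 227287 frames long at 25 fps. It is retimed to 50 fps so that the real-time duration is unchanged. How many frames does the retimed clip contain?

Frames at target rate = 227287 × (50) / (25) = 454574.

454574 frames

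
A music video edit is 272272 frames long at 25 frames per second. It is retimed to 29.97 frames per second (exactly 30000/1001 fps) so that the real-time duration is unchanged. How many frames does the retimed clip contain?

326400 frames

Target frames = source frames × (target rate / source rate) = 272272 × (30000/1001)/(25) = 272272 × 1200/1001 = 326400.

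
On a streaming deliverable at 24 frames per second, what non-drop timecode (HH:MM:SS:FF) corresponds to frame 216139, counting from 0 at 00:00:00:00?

216139 ÷ 24 = 9005 full seconds, remainder 19 frames.
9005 s = 2 h 30 min 5 s.
Timecode: 02:30:05:19.

02:30:05:19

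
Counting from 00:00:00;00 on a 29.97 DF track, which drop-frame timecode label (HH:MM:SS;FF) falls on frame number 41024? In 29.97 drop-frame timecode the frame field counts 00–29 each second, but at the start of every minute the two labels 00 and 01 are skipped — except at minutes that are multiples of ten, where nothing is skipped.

Each 10-minute DF block holds 10 × 60 × 30 − 9 × 2 = 17982 frames. 41024 ÷ 17982 → 2 full blocks, remainder 5060.
Within the partial block the first minute is 1800 frames and each further minute 1798, so 2 further minute boundaries passed. Total skipped labels = 18 × 2 + 2 × 2 = 40.
Non-drop label index = 41024 + 40 = 41064; at 30 labels/s that is 00:22:48:24, i.e. DF 00:22:48;24.

00:22:48;24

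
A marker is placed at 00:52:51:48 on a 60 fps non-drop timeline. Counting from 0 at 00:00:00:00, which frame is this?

frame 190308

Total seconds to the label: (0 × 3600 + 52 × 60 + 51) = 3171.
Frame index = 3171 × 60 + 48 = 190308.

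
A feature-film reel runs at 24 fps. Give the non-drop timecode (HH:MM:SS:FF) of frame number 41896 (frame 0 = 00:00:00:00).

41896 ÷ 24 = 1745 full seconds, remainder 16 frames.
1745 s = 0 h 29 min 5 s.
Timecode: 00:29:05:16.

00:29:05:16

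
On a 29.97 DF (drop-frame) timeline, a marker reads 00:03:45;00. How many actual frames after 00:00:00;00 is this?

6744

As if non-drop at 30 labels/s: (0 × 3600 + 3 × 60 + 45) × 30 + 0 = 6750.
Minute boundaries passed: 3; those not divisible by 10: 3 − 0 = 3; dropped labels = 2 × 3 = 6.
Actual frame index = 6750 − 6 = 6744.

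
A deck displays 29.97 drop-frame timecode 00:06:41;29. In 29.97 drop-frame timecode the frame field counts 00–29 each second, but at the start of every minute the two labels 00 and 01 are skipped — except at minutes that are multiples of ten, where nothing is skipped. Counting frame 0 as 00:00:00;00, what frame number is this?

Complete 10-minute blocks: 0, each 17982 frames → 0.
Remaining 6 whole minutes in the current block: 1800 + 5 × 1798 = 10790 frames.
Within the current minute: 41 × 30 + 29 − 2 = 1257 (labels ;00/;01 skipped at this minute). Total = 0 + 10790 + 1257 = 12047.

12047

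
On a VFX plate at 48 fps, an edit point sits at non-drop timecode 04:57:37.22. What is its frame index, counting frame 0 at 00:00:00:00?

frame 857158

Total seconds to the label: (4 × 3600 + 57 × 60 + 37) = 17857.
Frame index = 17857 × 48 + 22 = 857158.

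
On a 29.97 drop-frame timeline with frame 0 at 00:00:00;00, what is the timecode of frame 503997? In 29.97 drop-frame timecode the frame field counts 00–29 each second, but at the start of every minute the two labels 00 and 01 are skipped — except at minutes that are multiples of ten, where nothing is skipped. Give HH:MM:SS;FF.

04:40:16;21

Ten DF minutes hold 17982 frames, so frame 503997 lies in block 28 (frames 503496–521477) with 501 frames into that block.
The block's first minute is 1800 frames and the rest 1798 each; 501 frames reaches minute 0, so 28 × 18 + 0 × 2 = 504 labels have been skipped so far.
Adding those back, label number 503997 + 504 = 504501 at 30 labels/s is 16816 s + 21 f = 4 h 40 min 16 s frame 21, i.e. 04:40:16;21.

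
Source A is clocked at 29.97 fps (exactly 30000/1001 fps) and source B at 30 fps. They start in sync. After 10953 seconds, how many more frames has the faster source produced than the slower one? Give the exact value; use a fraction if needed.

328590/1001 frames

A emits 30000/1001 × 10953 = 328590000/1001 frames; B emits 30 × 10953 = 328590.
Difference = 328590/1001 frames (≈ 328.2617); B is ahead of A.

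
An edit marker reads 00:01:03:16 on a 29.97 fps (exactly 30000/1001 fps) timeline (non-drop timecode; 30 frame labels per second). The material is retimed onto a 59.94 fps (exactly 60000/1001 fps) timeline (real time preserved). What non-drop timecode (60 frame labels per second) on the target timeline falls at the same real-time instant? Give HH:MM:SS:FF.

00:01:03:32

Source frame index: (0×3600 + 1×60 + 3) × 30 + 16 = 1906.
Real time: 1906 / (30000/1001) = 953953/15000 s.
Target frame: (953953/15000) × (60000/1001) = 3812.
At 60 labels/s: frame 3812 → 00:01:03:32.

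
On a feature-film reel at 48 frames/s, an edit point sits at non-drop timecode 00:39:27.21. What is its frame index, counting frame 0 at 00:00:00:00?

Total seconds to the label: (0 × 3600 + 39 × 60 + 27) = 2367.
Frame index = 2367 × 48 + 21 = 113637.

113637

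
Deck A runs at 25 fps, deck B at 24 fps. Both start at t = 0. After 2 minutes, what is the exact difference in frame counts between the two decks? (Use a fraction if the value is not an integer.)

2 min = 120 s.
A emits 25 × 120 = 3000 frames; B emits 24 × 120 = 2880.
Difference = 120 frames; B is behind A.

120 frames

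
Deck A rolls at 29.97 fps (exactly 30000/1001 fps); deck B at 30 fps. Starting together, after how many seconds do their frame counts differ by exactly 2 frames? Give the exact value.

The gap grows by |30 − 30000/1001| = 30/1001 frames per second.
Time for a 2-frame gap: 2 ÷ (30/1001) = 1001/15 s.

1001/15 seconds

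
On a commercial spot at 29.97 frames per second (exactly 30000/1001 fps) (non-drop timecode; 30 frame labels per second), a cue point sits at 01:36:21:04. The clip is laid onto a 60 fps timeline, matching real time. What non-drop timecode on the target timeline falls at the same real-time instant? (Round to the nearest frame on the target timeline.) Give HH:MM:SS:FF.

01:36:26:55

Source frame index: (1×3600 + 36×60 + 21) × 30 + 4 = 173434.
Real time: 173434 / (30000/1001) = 86803717/15000 s.
Target frame: (86803717/15000) × (60) = 86803717/250 ≈ 347214.868 → 347215.
At 60 labels/s: frame 347215 → 01:36:26:55.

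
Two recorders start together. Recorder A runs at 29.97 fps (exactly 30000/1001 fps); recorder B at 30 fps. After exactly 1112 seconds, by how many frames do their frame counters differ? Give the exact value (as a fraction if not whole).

33360/1001 frames

A emits 30000/1001 × 1112 = 33360000/1001 frames; B emits 30 × 1112 = 33360.
Difference = 33360/1001 frames (≈ 33.3267); B is ahead of A.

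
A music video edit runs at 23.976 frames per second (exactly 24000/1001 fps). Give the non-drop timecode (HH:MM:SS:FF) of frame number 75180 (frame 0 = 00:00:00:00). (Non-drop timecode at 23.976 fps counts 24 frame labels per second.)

00:52:12:12

75180 ÷ 24 = 3132 full seconds, remainder 12 frames.
3132 s = 0 h 52 min 12 s.
Timecode: 00:52:12:12.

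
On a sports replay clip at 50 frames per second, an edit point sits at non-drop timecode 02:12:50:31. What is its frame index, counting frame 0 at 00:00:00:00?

398531

Total seconds to the label: (2 × 3600 + 12 × 60 + 50) = 7970.
Frame index = 7970 × 50 + 31 = 398531.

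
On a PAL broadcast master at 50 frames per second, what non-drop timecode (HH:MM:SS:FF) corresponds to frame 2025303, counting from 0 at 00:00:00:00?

2025303 ÷ 50 = 40506 full seconds, remainder 3 frames.
40506 s = 11 h 15 min 6 s.
Timecode: 11:15:06:03.

11:15:06:03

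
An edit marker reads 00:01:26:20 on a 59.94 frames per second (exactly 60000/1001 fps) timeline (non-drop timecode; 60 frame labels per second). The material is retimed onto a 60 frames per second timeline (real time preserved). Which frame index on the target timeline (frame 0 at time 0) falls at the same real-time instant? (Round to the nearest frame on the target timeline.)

frame 5185

Source frame index: (0×3600 + 1×60 + 26) × 60 + 20 = 5180.
Real time: 5180 / (60000/1001) = 259259/3000 s.
Target frame: (259259/3000) × (60) = 259259/50 ≈ 5185.180 → 5185.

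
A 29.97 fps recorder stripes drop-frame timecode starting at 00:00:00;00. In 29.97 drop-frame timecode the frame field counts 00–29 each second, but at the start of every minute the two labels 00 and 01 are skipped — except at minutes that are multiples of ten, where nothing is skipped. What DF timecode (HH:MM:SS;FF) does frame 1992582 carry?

Ten DF minutes hold 17982 frames, so frame 1992582 lies in block 110 (frames 1978020–1996001) with 14562 frames into that block.
The block's first minute is 1800 frames and the rest 1798 each; 14562 frames reaches minute 8, so 110 × 18 + 8 × 2 = 1996 labels have been skipped so far.
Adding those back, label number 1992582 + 1996 = 1994578 at 30 labels/s is 66485 s + 28 f = 18 h 28 min 5 s frame 28, i.e. 18:28:05;28.

18:28:05;28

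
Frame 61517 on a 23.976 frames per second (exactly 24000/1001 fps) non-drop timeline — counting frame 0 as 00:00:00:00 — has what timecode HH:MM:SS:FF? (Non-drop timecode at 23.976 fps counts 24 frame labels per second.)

61517 ÷ 24 = 2563 full seconds, remainder 5 frames.
2563 s = 0 h 42 min 43 s.
Timecode: 00:42:43:05.

00:42:43:05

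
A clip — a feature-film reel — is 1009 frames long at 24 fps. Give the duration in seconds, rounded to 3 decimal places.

Running time = 1009 × 1/24 = 1009/24 s ≈ 42.042 s.

42.042 seconds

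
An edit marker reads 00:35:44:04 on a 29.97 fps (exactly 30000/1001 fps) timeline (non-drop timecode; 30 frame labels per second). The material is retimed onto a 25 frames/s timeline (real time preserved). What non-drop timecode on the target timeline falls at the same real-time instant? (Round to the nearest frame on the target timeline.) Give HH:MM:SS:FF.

Source frame index: (0×3600 + 35×60 + 44) × 30 + 4 = 64324.
Real time: 64324 / (30000/1001) = 16097081/7500 s.
Target frame: (16097081/7500) × (25) = 16097081/300 ≈ 53656.937 → 53657.
At 25 labels/s: frame 53657 → 00:35:46:07.

00:35:46:07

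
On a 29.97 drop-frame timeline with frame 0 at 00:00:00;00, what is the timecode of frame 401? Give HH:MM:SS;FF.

Each 10-minute DF block holds 10 × 60 × 30 − 9 × 2 = 17982 frames. 401 ÷ 17982 → 0 full blocks, remainder 401.
Within the partial block the first minute is 1800 frames and each further minute 1798, so 0 further minute boundaries passed. Total skipped labels = 18 × 0 + 2 × 0 = 0.
Non-drop label index = 401 + 0 = 401; at 30 labels/s that is 00:00:13:11, i.e. DF 00:00:13;11.

00:00:13;11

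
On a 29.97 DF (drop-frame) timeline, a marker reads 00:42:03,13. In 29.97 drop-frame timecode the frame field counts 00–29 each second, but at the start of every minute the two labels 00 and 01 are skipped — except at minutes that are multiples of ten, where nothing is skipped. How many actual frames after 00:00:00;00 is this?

Complete 10-minute blocks: 4, each 17982 frames → 71928.
Remaining 2 whole minutes in the current block: 1800 + 1 × 1798 = 3598 frames.
Within the current minute: 3 × 30 + 13 − 2 = 101 (labels ;00/;01 skipped at this minute). Total = 71928 + 3598 + 101 = 75627.

75627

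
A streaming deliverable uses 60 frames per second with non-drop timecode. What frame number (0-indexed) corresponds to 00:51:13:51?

Total seconds to the label: (0 × 3600 + 51 × 60 + 13) = 3073.
Frame index = 3073 × 60 + 51 = 184431.

184431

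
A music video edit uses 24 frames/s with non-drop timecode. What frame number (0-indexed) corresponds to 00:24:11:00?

34824

Total seconds to the label: (0 × 3600 + 24 × 60 + 11) = 1451.
Frame index = 1451 × 24 + 0 = 34824.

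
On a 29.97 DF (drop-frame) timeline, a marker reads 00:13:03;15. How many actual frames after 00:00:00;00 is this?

23481

As if non-drop at 30 labels/s: (0 × 3600 + 13 × 60 + 3) × 30 + 15 = 23505.
Minute boundaries passed: 13; those not divisible by 10: 13 − 1 = 12; dropped labels = 2 × 12 = 24.
Actual frame index = 23505 − 24 = 23481.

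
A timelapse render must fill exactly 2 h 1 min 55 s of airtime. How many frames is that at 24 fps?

175560 frames

2 h 1 min 55 s = 7315 s.
Frames = 7315 × 24 = 175560.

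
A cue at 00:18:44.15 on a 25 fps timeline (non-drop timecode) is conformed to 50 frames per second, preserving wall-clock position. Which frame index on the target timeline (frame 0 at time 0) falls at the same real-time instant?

frame 56230

Source frame index: (0×3600 + 18×60 + 44) × 25 + 15 = 28115.
Real time: 28115 / (25) = 5623/5 s.
Target frame: (5623/5) × (50) = 56230.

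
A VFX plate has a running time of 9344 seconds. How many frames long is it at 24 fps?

Frames = 9344 × 24 = 224256.

224256 frames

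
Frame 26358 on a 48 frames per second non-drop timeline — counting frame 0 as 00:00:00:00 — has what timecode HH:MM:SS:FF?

26358 ÷ 48 = 549 full seconds, remainder 6 frames.
549 s = 0 h 9 min 9 s.
Timecode: 00:09:09:06.

00:09:09:06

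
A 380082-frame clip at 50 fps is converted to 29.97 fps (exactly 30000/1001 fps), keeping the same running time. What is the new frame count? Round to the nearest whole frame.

227821 frames

Frames at target rate = 380082 × (30000/1001) / (50) = 228049200/1001 ≈ 227821.379.
Nearest whole frame: 227821.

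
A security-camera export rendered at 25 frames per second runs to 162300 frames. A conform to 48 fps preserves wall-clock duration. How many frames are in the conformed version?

Target frames = source frames × (target rate / source rate) = 162300 × (48)/(25) = 162300 × 48/25 = 311616.

311616 frames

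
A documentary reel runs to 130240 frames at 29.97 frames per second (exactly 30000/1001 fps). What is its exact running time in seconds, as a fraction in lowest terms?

1629628/375 seconds

Running time = 130240 ÷ (30000/1001) = 130240 × 1001/30000 = 1629628/375 s.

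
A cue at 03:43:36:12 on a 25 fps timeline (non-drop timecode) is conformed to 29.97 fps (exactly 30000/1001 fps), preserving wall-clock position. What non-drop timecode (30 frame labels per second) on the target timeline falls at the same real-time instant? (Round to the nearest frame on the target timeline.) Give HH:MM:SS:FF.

03:43:23:02

Source frame index: (3×3600 + 43×60 + 36) × 25 + 12 = 335412.
Real time: 335412 / (25) = 335412/25 s.
Target frame: (335412/25) × (30000/1001) = 5227200/13 ≈ 402092.308 → 402092.
At 30 labels/s: frame 402092 → 03:43:23:02.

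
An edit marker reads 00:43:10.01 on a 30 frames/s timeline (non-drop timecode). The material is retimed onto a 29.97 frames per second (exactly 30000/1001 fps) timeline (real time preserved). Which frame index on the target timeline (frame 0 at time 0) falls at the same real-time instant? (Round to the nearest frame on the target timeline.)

frame 77623

Source frame index: (0×3600 + 43×60 + 10) × 30 + 1 = 77701.
Real time: 77701 / (30) = 77701/30 s.
Target frame: (77701/30) × (30000/1001) = 5977000/77 ≈ 77623.377 → 77623.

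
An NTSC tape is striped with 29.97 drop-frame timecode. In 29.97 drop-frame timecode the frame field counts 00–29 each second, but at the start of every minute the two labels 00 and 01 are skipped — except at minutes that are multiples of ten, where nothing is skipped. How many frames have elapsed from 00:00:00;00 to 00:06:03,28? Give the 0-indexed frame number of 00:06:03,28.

10906

As if non-drop at 30 labels/s: (0 × 3600 + 6 × 60 + 3) × 30 + 28 = 10918.
Minute boundaries passed: 6; those not divisible by 10: 6 − 0 = 6; dropped labels = 2 × 6 = 12.
Actual frame index = 10918 − 12 = 10906.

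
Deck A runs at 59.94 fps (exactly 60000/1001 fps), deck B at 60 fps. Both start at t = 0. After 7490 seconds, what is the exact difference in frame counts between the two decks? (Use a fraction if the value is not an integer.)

A emits 60000/1001 × 7490 = 64200000/143 frames; B emits 60 × 7490 = 449400.
Difference = 64200/143 frames (≈ 448.9510); B is ahead of A.

64200/143 frames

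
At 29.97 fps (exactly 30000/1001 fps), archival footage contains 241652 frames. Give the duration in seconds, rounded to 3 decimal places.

Running time = 241652 × 1001/30000 = 60473413/7500 s ≈ 8063.122 s.

8063.122 seconds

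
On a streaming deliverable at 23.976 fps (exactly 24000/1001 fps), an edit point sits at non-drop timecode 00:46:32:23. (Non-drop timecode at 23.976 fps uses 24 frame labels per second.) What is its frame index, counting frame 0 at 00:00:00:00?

Total seconds to the label: (0 × 3600 + 46 × 60 + 32) = 2792.
Frame index = 2792 × 24 + 23 = 67031.

frame 67031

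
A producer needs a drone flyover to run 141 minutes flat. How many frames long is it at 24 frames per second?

203040 frames

141 min = 8460 s.
Frames = 8460 × 24 = 203040.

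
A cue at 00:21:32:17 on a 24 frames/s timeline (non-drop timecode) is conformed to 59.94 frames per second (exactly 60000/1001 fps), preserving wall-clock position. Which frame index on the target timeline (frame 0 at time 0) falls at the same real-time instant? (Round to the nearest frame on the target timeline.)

frame 77485

Source frame index: (0×3600 + 21×60 + 32) × 24 + 17 = 31025.
Real time: 31025 / (24) = 31025/24 s.
Target frame: (31025/24) × (60000/1001) = 77562500/1001 ≈ 77485.015 → 77485.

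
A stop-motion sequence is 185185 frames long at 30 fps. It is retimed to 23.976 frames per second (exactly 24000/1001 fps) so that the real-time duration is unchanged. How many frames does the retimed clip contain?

148000 frames

Target frames = source frames × (target rate / source rate) = 185185 × (24000/1001)/(30) = 185185 × 800/1001 = 148000.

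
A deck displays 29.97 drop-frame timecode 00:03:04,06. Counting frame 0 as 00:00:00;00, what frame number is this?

5520

Complete 10-minute blocks: 0, each 17982 frames → 0.
Remaining 3 whole minutes in the current block: 1800 + 2 × 1798 = 5396 frames.
Within the current minute: 4 × 30 + 6 − 2 = 124 (labels ;00/;01 skipped at this minute). Total = 0 + 5396 + 124 = 5520.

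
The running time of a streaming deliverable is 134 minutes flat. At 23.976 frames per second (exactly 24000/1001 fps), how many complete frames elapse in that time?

134 min = 8040 s.
Frames = 8040 × 24000/1001 = 192960000/1001 ≈ 192767.2328.
Complete frames: 192767.

192767 frames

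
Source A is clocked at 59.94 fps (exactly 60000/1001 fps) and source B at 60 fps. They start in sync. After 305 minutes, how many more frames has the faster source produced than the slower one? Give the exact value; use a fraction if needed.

1098000/1001 frames

305 min = 18300 s.
A emits 60000/1001 × 18300 = 1098000000/1001 frames; B emits 60 × 18300 = 1098000.
Difference = 1098000/1001 frames (≈ 1096.9031); B is ahead of A.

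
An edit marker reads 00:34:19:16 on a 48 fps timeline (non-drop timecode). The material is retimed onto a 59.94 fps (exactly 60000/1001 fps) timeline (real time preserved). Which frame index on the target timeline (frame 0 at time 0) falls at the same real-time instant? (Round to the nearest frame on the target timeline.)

frame 123437

Source frame index: (0×3600 + 34×60 + 19) × 48 + 16 = 98848.
Real time: 98848 / (48) = 6178/3 s.
Target frame: (6178/3) × (60000/1001) = 123560000/1001 ≈ 123436.563 → 123437.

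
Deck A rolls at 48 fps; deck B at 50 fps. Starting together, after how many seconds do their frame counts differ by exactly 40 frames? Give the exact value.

20 seconds

The gap grows by |50 − 48| = 2 frames per second.
Time for a 40-frame gap: 40 ÷ (2) = 20 s.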